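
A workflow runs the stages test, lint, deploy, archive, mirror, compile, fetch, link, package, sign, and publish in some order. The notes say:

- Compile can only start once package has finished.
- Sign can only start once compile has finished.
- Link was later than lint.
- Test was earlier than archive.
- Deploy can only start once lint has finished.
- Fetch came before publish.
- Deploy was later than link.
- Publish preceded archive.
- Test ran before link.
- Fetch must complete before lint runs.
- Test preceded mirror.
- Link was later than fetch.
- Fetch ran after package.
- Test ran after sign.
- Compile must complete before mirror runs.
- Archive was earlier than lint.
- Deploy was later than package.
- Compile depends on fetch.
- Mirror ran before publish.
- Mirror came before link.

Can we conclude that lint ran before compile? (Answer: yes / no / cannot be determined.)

Tracing the constraints gives compile → sign → test → archive → lint, so compile must come before lint.
That means lint cannot be before compile.

no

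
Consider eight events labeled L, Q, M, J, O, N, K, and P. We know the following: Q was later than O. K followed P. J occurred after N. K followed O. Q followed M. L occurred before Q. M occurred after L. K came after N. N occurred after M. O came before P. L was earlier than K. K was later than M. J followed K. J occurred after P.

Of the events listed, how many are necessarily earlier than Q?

3

Directly stated before Q: L, M, and O.
That's L, M, and O — 3 in all.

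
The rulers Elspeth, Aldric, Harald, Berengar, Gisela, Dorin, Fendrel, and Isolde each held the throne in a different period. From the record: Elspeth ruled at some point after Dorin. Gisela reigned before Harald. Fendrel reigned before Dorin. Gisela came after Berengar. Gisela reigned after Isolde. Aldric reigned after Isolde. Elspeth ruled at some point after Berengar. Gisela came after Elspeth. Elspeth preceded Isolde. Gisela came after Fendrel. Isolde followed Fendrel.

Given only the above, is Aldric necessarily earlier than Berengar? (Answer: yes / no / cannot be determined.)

no

Tracing the constraints gives Berengar → Elspeth → Isolde → Aldric, so Berengar must come before Aldric.
That means Aldric cannot be before Berengar.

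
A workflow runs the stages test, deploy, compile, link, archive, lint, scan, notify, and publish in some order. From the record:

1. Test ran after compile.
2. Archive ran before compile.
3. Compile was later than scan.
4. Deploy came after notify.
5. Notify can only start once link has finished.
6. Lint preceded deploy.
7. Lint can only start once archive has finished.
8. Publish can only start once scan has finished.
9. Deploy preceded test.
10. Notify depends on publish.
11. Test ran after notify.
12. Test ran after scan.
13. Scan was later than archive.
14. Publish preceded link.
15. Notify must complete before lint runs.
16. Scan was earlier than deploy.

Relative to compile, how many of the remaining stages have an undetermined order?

5

Forced before compile: archive and scan; forced after compile: test.
That leaves deploy, link, lint, notify, and publish with no forced order relative to compile — 5.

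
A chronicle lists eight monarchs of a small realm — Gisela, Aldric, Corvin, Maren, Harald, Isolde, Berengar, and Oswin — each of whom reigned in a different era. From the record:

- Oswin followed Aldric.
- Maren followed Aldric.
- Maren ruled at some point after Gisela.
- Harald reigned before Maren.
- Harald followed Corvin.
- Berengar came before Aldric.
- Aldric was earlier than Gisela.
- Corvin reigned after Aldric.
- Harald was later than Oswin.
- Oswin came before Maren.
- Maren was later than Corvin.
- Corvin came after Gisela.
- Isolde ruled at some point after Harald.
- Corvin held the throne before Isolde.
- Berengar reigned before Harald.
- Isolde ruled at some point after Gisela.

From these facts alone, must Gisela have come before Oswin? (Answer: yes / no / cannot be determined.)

No chain of stated constraints runs from Gisela to Oswin, and none runs from Oswin to Gisela either.
So the relative order of Gisela and Oswin is not fixed by the given facts.

cannot be determined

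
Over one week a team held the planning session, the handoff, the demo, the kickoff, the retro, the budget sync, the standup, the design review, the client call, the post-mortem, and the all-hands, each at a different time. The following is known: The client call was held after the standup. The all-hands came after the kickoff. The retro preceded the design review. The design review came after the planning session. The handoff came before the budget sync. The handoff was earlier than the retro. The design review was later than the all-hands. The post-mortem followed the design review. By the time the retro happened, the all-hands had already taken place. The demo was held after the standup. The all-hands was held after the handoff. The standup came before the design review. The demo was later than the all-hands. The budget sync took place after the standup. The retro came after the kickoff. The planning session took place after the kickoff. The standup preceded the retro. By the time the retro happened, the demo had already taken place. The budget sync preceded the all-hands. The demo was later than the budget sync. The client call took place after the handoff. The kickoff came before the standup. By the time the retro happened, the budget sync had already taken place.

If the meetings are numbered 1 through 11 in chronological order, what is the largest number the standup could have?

4

The standup must come before the all-hands, the budget sync, the client call, the demo, the design review, the post-mortem, and the retro — 7 meetings forced after it.
Everything else can be placed before the standup in some valid order, so the standup can sit as late as position 11 − 7 = 4.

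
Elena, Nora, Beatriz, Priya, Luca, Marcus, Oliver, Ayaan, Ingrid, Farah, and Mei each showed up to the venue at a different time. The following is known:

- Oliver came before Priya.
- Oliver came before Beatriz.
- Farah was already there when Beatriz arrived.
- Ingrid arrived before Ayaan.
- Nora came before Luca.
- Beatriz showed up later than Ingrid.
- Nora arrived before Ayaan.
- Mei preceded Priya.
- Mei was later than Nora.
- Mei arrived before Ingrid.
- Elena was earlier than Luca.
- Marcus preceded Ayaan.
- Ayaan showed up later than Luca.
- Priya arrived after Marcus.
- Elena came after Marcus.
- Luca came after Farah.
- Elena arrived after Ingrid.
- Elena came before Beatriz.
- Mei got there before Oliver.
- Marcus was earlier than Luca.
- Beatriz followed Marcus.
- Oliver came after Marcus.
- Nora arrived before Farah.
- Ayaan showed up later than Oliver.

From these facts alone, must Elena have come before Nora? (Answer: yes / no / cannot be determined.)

Tracing the constraints gives Nora → Mei → Ingrid → Elena, so Nora must come before Elena.
That means Elena cannot be before Nora.

no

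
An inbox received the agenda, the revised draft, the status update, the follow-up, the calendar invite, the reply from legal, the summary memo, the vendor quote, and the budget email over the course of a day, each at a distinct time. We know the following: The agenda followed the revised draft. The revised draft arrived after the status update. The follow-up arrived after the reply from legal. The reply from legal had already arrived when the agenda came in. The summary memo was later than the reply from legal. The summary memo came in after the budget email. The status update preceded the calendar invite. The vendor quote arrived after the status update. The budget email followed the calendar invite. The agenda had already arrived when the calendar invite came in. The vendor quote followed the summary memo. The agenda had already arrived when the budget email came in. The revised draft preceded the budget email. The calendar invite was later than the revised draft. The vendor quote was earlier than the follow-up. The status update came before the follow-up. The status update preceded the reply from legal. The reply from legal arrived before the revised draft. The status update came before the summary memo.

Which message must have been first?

the status update

The status update has a chain of constraints placing it before every other message, so the status update must be first.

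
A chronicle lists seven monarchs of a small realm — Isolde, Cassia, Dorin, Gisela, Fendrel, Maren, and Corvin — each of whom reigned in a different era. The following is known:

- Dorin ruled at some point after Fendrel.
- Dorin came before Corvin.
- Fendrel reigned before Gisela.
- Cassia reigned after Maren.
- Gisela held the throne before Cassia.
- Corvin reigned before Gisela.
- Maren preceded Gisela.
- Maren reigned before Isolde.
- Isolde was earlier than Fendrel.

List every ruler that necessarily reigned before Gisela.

Corvin, Dorin, Fendrel, Isolde, Maren

Directly stated before Gisela: Corvin, Fendrel, and Maren.
Dorin reaches Gisela via Dorin → Corvin → Gisela.
Isolde reaches Gisela via Isolde → Fendrel → Gisela.
No chain forces Cassia ahead of Gisela.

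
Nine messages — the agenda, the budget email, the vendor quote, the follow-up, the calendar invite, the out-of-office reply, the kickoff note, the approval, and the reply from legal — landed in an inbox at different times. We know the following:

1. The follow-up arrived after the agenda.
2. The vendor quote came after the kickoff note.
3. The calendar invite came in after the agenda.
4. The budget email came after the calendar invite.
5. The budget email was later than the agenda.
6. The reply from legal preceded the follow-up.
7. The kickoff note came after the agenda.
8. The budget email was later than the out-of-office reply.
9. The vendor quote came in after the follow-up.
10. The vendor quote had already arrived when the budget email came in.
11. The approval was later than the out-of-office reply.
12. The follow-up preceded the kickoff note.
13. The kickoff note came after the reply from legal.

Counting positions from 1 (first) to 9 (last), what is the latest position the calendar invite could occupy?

8

The calendar invite must come before the budget email — 1 message forced after it.
Everything else can be placed before the calendar invite in some valid order, so the calendar invite can sit as late as position 9 − 1 = 8.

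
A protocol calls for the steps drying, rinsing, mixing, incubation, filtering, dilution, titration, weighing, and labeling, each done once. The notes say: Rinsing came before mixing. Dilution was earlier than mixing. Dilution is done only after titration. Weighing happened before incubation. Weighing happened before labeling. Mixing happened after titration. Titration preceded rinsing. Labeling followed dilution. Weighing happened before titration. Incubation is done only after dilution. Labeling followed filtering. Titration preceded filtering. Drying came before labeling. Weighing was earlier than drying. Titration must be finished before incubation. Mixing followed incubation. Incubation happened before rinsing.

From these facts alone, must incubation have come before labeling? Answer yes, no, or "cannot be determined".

cannot be determined

No chain of stated constraints runs from incubation to labeling, and none runs from labeling to incubation either.
So the relative order of incubation and labeling is not fixed by the given facts.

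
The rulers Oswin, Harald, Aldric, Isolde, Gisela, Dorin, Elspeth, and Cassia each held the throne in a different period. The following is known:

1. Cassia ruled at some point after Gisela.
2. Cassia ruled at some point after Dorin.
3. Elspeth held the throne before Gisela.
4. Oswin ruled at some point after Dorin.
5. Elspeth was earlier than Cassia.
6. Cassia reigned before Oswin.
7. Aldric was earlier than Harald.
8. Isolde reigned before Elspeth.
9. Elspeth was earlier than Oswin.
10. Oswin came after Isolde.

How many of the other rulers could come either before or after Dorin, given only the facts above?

Forced after Dorin: Cassia and Oswin.
That leaves Aldric, Elspeth, Gisela, Harald, and Isolde with no forced order relative to Dorin — 5.

5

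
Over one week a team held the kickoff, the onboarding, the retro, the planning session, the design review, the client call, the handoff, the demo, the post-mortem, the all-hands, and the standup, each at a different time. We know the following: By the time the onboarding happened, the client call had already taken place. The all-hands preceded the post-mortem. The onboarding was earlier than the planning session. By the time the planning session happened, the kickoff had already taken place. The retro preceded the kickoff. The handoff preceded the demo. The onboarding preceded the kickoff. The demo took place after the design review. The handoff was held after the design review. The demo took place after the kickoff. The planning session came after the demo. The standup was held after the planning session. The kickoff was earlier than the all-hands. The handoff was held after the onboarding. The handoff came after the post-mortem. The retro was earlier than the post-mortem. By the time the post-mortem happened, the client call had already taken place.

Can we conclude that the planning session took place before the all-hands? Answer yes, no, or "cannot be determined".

Tracing the constraints gives the all-hands → the post-mortem → the handoff → the demo → the planning session, so the all-hands must come before the planning session.
That means the planning session cannot be before the all-hands.

no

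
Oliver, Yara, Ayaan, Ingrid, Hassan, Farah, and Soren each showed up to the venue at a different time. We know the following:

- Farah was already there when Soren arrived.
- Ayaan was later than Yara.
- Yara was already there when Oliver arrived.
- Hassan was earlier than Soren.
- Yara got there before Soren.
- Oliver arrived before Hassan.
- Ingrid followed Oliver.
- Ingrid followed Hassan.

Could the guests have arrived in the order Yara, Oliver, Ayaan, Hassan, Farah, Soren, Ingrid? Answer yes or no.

yes

Check each stated constraint against the proposed order — e.g. Oliver is ahead of Ingrid; Yara is ahead of Soren. Every pair is in the required order; nothing is violated.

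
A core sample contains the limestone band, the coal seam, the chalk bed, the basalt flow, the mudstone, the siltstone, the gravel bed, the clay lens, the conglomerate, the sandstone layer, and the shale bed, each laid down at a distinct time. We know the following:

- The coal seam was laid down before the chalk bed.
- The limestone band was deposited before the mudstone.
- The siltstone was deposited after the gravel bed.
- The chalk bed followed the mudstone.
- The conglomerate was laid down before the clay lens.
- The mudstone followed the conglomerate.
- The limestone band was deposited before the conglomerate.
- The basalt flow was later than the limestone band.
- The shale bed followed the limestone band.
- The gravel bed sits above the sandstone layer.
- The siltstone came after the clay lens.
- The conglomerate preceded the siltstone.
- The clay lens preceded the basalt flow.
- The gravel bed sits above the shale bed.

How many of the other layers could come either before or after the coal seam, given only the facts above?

Forced after the coal seam: the chalk bed.
That leaves the basalt flow, the clay lens, the conglomerate, the gravel bed, the limestone band, the mudstone, the sandstone layer, the shale bed, and the siltstone with no forced order relative to the coal seam — 9.

9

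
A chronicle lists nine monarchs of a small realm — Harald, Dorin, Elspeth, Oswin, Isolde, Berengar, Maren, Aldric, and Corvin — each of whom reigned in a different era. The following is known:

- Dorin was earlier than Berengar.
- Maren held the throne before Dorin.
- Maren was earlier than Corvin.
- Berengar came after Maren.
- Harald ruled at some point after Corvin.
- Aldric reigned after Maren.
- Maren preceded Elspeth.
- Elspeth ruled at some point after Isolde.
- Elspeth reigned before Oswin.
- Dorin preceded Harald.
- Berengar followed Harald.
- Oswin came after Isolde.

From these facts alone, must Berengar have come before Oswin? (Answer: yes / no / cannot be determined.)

cannot be determined

No chain of stated constraints runs from Berengar to Oswin, and none runs from Oswin to Berengar either.
So the relative order of Berengar and Oswin is not fixed by the given facts.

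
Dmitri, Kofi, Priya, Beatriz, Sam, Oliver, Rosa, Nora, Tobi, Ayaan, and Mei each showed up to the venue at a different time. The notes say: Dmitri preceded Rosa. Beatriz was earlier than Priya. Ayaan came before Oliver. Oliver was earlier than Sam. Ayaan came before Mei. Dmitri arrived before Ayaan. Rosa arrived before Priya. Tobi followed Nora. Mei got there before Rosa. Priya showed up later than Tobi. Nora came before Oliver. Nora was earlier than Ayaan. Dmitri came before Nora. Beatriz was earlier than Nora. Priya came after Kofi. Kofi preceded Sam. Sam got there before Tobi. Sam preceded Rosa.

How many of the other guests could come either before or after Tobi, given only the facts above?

2

Forced before Tobi: Ayaan, Beatriz, Dmitri, Kofi, Nora, Oliver, and Sam; forced after Tobi: Priya.
That leaves Mei and Rosa with no forced order relative to Tobi — 2.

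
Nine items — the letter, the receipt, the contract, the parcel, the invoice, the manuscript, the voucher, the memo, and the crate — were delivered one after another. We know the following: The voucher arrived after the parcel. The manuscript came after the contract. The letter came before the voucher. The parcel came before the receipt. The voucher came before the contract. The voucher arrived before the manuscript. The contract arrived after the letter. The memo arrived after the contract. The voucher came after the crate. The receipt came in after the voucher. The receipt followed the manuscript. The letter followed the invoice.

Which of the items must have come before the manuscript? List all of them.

the contract, the crate, the invoice, the letter, the parcel, the voucher

Directly stated before the manuscript: the contract and the voucher.
The crate reaches the manuscript via the crate → the voucher → the manuscript.
The invoice reaches the manuscript via the invoice → the letter → the voucher → the manuscript.
The letter reaches the manuscript via the letter → the voucher → the manuscript.
Likewise the parcel reaches the manuscript by chaining the stated constraints.
No chain forces the memo (or any of the others) ahead of the manuscript.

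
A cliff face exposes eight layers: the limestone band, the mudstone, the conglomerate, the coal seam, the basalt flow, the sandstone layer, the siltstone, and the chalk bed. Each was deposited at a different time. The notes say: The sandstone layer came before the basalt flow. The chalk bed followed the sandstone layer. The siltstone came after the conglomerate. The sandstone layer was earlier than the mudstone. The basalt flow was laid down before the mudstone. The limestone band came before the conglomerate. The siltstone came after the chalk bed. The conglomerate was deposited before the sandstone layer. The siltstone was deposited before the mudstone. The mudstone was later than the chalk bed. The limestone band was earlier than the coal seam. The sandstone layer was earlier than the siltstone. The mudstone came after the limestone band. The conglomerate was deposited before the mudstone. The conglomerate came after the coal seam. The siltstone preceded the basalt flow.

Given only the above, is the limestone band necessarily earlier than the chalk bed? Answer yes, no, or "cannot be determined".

Chain the constraints: the limestone band → the conglomerate → the sandstone layer → the chalk bed. Each link is directly stated, so the limestone band comes before the chalk bed.

yes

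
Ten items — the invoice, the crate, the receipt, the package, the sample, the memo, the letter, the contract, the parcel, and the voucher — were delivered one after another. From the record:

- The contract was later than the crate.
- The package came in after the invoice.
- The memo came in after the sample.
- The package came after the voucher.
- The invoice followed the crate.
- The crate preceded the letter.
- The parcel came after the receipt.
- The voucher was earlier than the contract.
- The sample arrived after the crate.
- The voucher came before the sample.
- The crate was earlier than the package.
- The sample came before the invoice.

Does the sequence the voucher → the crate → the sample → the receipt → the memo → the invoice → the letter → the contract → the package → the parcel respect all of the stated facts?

Check each stated constraint against the proposed order — e.g. the voucher is ahead of the contract; the voucher is ahead of the package. Every pair is in the required order; nothing is violated.

yes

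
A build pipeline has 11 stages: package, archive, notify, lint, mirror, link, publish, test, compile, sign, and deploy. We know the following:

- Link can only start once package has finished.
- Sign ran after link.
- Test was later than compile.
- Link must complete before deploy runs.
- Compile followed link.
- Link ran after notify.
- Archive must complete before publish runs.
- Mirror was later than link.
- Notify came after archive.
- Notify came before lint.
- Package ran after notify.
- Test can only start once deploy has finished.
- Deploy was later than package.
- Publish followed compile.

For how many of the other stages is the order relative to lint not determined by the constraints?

Forced before lint: archive and notify.
That leaves compile, deploy, link, mirror, package, publish, sign, and test with no forced order relative to lint — 8.

8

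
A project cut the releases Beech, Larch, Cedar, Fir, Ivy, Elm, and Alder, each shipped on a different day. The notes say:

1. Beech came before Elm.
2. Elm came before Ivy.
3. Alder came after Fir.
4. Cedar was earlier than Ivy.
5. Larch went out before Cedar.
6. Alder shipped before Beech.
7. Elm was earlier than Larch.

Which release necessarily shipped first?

Fir

Fir has a chain of constraints placing it before every other release, so Fir must be first.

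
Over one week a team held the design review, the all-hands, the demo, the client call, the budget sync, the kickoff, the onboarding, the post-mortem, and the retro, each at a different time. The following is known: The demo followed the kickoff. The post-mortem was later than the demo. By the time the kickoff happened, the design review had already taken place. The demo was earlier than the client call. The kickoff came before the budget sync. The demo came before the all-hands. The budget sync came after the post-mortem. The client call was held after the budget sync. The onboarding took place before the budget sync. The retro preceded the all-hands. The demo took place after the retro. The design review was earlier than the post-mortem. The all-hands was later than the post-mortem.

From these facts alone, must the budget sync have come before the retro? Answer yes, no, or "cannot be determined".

Tracing the constraints gives the retro → the demo → the post-mortem → the budget sync, so the retro must come before the budget sync.
That means the budget sync cannot be before the retro.

no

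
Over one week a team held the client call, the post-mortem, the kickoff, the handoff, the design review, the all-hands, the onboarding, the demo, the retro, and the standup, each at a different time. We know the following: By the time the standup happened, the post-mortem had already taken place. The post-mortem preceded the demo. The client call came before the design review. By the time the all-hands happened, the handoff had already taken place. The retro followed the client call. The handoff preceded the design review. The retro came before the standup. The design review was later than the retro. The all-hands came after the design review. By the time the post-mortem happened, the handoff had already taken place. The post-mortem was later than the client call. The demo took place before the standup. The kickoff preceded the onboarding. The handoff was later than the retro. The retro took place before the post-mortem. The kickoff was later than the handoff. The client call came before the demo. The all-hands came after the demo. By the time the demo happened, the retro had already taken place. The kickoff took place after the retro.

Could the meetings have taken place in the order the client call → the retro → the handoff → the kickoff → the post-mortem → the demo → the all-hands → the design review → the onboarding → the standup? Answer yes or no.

no

The constraints require the design review before the all-hands, but in the proposed sequence the all-hands appears ahead of the design review. That one violation is enough.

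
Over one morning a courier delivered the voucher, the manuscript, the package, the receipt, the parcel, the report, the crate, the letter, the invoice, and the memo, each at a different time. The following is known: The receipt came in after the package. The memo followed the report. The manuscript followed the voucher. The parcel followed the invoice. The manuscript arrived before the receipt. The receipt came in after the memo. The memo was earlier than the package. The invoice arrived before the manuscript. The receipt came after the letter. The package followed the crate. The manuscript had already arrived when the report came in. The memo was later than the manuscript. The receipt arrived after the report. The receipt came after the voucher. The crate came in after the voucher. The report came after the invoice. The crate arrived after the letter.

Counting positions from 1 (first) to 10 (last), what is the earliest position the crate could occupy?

The letter and the voucher must both come before the crate — 2 forced predecessors.
Nothing else is forced ahead of the crate, so its earliest slot is position 2 + 1 = 3.

3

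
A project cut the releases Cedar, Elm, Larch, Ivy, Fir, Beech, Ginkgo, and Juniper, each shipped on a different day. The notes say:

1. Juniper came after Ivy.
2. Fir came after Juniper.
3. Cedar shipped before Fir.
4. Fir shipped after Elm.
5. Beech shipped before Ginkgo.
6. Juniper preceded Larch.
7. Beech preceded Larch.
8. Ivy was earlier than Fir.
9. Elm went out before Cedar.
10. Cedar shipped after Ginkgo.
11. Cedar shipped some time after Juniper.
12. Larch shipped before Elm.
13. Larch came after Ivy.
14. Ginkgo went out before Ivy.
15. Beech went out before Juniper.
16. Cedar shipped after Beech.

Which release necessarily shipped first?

Beech has a chain of constraints placing it before every other release, so Beech must be first.

Beech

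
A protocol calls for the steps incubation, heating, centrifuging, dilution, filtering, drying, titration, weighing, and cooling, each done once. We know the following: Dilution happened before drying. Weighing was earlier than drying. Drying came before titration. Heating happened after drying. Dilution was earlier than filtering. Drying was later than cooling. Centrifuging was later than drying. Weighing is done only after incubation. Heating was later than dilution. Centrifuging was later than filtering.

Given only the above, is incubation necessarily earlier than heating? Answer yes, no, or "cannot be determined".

yes

Chain the constraints: incubation → weighing → drying → heating. Each link is directly stated, so incubation comes before heating.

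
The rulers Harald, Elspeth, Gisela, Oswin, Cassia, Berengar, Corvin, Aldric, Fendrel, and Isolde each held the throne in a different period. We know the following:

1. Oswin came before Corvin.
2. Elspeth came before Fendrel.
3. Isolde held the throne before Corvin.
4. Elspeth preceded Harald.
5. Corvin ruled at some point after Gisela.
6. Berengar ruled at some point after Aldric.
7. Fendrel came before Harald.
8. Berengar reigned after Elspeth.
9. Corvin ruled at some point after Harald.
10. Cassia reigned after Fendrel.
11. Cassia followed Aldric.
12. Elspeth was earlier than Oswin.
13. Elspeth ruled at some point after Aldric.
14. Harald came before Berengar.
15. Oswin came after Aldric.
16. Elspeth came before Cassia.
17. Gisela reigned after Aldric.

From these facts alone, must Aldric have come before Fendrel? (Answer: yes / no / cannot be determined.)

yes

Chain the constraints: Aldric → Elspeth → Fendrel. Each link is directly stated, so Aldric comes before Fendrel.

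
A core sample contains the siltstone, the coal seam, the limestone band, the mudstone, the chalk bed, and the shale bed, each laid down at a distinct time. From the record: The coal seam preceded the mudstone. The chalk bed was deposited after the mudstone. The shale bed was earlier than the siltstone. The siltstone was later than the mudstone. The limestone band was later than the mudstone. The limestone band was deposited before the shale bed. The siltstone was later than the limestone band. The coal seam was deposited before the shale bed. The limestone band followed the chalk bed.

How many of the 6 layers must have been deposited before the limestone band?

3

Directly stated before the limestone band: the chalk bed and the mudstone.
The coal seam reaches the limestone band via the coal seam → the mudstone → the limestone band.
That's the chalk bed, the coal seam, and the mudstone — 3 in all.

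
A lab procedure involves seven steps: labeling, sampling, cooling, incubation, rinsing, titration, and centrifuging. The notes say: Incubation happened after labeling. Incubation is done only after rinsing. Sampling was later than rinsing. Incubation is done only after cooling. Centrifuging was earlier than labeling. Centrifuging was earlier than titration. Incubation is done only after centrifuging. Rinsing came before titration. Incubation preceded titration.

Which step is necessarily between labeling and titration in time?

Tracing the constraints gives labeling → incubation → titration, so incubation sits after labeling and before titration.
No other step is forced both after labeling and before titration.

incubation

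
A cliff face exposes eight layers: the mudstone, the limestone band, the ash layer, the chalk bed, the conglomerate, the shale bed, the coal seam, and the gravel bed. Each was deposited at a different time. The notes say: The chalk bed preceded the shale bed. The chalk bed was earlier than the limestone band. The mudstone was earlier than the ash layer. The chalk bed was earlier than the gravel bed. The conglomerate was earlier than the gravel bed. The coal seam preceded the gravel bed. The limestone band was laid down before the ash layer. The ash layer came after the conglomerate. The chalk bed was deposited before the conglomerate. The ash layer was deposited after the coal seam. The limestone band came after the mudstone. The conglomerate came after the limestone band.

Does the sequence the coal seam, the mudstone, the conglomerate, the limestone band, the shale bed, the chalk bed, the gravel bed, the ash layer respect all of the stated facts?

no

The constraints require the chalk bed before the conglomerate, but in the proposed sequence the conglomerate appears ahead of the chalk bed. That one violation is enough.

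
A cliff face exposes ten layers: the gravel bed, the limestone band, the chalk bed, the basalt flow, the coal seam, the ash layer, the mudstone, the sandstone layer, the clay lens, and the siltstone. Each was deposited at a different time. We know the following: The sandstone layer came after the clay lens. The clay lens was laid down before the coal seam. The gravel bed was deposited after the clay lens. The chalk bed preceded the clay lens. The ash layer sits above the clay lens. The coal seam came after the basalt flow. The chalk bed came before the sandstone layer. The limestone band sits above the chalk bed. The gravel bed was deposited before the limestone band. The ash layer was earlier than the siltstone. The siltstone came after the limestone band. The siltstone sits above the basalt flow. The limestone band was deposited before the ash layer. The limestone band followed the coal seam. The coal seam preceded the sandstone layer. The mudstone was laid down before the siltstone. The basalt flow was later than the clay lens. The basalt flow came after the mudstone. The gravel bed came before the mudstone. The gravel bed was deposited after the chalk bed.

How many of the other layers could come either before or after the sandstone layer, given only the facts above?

3

Forced before the sandstone layer: the basalt flow, the chalk bed, the clay lens, the coal seam, the gravel bed, and the mudstone.
That leaves the ash layer, the limestone band, and the siltstone with no forced order relative to the sandstone layer — 3.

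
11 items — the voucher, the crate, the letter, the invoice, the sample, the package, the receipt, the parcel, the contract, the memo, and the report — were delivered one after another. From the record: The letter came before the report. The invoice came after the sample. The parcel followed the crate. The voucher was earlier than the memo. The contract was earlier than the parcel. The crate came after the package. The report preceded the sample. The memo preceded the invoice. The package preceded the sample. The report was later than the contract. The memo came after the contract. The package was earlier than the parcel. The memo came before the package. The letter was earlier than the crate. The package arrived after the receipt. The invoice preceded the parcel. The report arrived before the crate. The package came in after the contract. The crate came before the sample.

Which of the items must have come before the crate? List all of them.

the contract, the letter, the memo, the package, the receipt, the report, the voucher

Directly stated before the crate: the letter, the package, and the report.
The contract reaches the crate via the contract → the report → the crate.
The memo reaches the crate via the memo → the package → the crate.
The receipt reaches the crate via the receipt → the package → the crate.
Likewise the voucher reaches the crate by chaining the stated constraints.
No chain forces the sample (or any of the others) ahead of the crate.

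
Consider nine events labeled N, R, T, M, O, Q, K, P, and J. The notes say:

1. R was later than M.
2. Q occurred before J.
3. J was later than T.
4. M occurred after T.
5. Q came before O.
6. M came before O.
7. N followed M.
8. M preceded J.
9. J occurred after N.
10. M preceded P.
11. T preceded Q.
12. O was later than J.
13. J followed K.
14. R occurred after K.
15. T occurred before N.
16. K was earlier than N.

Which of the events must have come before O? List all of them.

Directly stated before O: J, M, and Q.
K reaches O via K → J → O.
N reaches O via N → J → O.
T reaches O via T → M → O.
No chain forces P (or any of the others) ahead of O.

J, K, M, N, Q, T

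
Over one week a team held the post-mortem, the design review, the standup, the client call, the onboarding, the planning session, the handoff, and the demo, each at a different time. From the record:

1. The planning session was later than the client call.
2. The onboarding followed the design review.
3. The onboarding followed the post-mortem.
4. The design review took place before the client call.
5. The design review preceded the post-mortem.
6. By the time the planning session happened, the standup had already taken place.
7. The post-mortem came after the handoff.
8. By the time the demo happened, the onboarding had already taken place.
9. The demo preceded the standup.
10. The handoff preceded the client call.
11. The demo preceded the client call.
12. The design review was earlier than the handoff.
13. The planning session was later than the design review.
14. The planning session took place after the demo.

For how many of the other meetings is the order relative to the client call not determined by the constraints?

1

Forced before the client call: the demo, the design review, the handoff, the onboarding, and the post-mortem; forced after the client call: the planning session.
That leaves the standup with no forced order relative to the client call — 1.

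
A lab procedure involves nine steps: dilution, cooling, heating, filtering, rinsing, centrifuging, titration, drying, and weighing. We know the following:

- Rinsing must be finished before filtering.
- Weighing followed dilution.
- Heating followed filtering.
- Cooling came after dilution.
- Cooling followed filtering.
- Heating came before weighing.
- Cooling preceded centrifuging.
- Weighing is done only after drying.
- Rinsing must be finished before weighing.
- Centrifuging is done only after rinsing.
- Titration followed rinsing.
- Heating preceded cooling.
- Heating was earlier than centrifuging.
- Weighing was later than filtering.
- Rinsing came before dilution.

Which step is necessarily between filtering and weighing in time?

heating

Tracing the constraints gives filtering → heating → weighing, so heating sits after filtering and before weighing.
No other step is forced both after filtering and before weighing.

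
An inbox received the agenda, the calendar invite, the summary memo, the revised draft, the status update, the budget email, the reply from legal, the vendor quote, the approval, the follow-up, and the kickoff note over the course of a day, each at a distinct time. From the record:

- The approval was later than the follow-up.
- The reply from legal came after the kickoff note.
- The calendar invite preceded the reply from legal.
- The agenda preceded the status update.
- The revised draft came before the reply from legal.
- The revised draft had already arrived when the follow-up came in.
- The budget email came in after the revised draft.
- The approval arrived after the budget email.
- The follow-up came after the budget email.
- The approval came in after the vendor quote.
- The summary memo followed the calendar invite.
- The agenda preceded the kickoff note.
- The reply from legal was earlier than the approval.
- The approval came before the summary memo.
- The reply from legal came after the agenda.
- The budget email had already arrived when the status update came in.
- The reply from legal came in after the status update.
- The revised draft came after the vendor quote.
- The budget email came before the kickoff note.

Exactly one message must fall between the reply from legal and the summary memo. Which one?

the approval

Tracing the constraints gives the reply from legal → the approval → the summary memo, so the approval sits after the reply from legal and before the summary memo.
No other message is forced both after the reply from legal and before the summary memo.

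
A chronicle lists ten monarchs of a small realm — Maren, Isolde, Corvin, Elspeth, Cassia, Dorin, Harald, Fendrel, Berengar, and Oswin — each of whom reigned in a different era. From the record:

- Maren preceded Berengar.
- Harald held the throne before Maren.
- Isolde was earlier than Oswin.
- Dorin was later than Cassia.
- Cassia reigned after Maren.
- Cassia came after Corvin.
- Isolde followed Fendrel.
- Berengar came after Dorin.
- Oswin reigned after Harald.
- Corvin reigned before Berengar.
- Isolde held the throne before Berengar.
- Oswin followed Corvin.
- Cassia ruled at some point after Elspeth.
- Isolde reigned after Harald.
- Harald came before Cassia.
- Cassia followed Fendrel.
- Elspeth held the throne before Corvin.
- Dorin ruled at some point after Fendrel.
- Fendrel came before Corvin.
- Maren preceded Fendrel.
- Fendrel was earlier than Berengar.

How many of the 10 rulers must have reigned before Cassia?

5

Directly stated before Cassia: Corvin, Elspeth, Fendrel, Harald, and Maren.
That's Corvin, Elspeth, Fendrel, Harald, and Maren — 5 in all.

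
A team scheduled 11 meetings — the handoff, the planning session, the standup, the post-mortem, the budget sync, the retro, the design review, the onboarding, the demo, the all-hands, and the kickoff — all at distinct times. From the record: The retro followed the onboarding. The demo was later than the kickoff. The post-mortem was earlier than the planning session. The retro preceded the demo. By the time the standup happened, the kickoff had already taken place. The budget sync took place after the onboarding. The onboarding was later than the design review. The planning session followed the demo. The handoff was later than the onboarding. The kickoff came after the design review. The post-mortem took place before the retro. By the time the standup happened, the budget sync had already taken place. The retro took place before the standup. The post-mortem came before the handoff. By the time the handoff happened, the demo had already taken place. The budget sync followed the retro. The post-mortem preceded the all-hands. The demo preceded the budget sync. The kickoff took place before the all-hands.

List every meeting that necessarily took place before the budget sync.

Directly stated before the budget sync: the demo, the onboarding, and the retro.
The design review reaches the budget sync via the design review → the onboarding → the budget sync.
The kickoff reaches the budget sync via the kickoff → the demo → the budget sync.
The post-mortem reaches the budget sync via the post-mortem → the retro → the budget sync.
No chain forces the standup (or any of the others) ahead of the budget sync.

the demo, the design review, the kickoff, the onboarding, the post-mortem, the retro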